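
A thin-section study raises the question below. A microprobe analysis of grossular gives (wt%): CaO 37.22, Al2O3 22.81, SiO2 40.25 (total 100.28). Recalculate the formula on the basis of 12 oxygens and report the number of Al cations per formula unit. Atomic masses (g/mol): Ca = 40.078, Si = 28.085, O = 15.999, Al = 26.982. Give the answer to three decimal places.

2.007 Al apfu

37.22 wt% CaO ÷ 56.077 g/mol = 0.66373 mol, giving 0.66373 Ca and 0.66373 O.
22.81 wt% Al2O3 ÷ 101.961 g/mol = 0.22371 mol, giving 0.44742 Al and 0.67113 O.
40.25 wt% SiO2 ÷ 60.083 g/mol = 0.66991 mol, giving 0.66991 Si and 1.33982 O.
Oxygen sums to 2.67468; scaling by 12/2.67468 = 4.48652 puts the formula on 12 O.
Al: 0.44742 × 4.48652 = 2.007 atoms per formula unit.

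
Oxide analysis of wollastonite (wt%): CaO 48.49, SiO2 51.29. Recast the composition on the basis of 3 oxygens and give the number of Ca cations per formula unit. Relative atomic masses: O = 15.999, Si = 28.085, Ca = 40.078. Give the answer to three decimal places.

1.009 Ca apfu

CaO (M=56.077): mol = 0.86470; Ca = 0.86470, O = 0.86470.
SiO2 (M=60.083): mol = 0.85365; Si = 0.85365, O = 1.70730.
ΣO = 2.57200; factor = 3/ΣO = 1.16641.
Ca apfu = 0.86470 × 1.16641 = 1.009.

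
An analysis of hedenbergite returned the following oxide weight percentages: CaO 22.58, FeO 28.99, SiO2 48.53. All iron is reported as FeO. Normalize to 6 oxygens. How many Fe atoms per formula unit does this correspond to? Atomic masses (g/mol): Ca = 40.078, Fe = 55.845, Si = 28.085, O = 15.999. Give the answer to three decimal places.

22.58 wt% CaO ÷ 56.077 g/mol = 0.40266 mol, giving 0.40266 Ca and 0.40266 O.
28.99 wt% FeO ÷ 71.844 g/mol = 0.40351 mol, giving 0.40351 Fe and 0.40351 O.
48.53 wt% SiO2 ÷ 60.083 g/mol = 0.80772 mol, giving 0.80772 Si and 1.61544 O.
Oxygen sums to 2.42161; scaling by 6/2.42161 = 2.47769 puts the formula on 6 O.
Fe: 0.40351 × 2.47769 = 1.000 atoms per formula unit.

1.000 Fe apfu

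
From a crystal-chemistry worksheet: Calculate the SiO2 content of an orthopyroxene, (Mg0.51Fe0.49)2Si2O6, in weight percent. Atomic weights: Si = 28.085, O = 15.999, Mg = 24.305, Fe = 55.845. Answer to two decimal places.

M((Mg0.51Fe0.49)2Si2O6) = 231.683 g/mol; M(SiO2) = 60.083 g/mol.
Moles SiO2 per formula unit = 2 Si ÷ 1 = 2.0000.
SiO2 fraction = (2.0000 × 60.083) / 231.683 = 120.166/231.683 = 0.5187.

51.87 wt%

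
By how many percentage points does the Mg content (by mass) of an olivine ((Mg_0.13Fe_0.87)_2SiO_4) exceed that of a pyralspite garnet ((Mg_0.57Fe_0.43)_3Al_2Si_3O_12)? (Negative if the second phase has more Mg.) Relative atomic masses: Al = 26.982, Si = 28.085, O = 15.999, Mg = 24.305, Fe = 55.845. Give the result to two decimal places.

First mineral: 6.319 g Mg in 195.571 g formula = 3.23 wt% Mg.
Second mineral: 41.562 g Mg in 443.809 g formula = 9.36 wt% Mg.
3.23% − 9.36% gives a difference of -6.13 percentage points.

-6.13 percentage points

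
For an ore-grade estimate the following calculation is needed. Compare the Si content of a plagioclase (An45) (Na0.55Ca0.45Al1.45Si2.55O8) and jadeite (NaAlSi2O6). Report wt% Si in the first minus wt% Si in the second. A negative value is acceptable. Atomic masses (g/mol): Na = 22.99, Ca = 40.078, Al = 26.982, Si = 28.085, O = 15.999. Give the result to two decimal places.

M(Na0.55Ca0.45Al1.45Si2.55O8) = 269.412 g/mol, so wt% Si = 71.617/269.412 × 100 = 26.58%.
M(NaAlSi2O6) = 202.136 g/mol, so wt% Si = 56.170/202.136 × 100 = 27.79%.
26.58 − 27.79 = -1.21 pp.

-1.21 percentage points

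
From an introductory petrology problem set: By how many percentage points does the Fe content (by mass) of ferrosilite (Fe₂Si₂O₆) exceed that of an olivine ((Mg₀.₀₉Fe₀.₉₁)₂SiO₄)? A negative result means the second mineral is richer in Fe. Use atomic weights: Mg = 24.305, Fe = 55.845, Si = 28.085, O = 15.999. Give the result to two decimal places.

-8.98 percentage points

Fe in Fe₂Si₂O₆: molar mass 263.854 g/mol; 2×55.845 = 111.690 g → 42.33 wt%.
Fe in (Mg₀.₀₉Fe₀.₉₁)₂SiO₄: molar mass 198.094 g/mol; 1.82×55.845 = 101.638 g → 51.31 wt%.
Difference = 42.33 − 51.31 = -8.98 percentage points.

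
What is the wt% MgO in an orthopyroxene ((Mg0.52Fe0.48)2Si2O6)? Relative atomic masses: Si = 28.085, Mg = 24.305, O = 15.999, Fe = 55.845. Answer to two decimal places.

M((Mg0.52Fe0.48)2Si2O6) = 231.052 g/mol; M(MgO) = 40.304 g/mol.
Moles MgO per formula unit = 1.04 Mg ÷ 1 = 1.0400.
MgO fraction = (1.0400 × 40.304) / 231.052 = 41.916/231.052 = 0.1814.

18.14 wt%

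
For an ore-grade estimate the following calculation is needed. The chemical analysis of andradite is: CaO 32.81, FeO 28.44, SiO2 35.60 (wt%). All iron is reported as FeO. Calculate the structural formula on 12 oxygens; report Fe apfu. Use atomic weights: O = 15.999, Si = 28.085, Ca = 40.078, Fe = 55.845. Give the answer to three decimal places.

2.193 Fe apfu

CaO (M=56.077): mol = 0.58509; Ca = 0.58509, O = 0.58509.
FeO (M=71.844): mol = 0.39586; Fe = 0.39586, O = 0.39586.
SiO2 (M=60.083): mol = 0.59251; Si = 0.59251, O = 1.18502.
ΣO = 2.16597; factor = 12/ΣO = 5.54024.
Fe apfu = 0.39586 × 5.54024 = 2.193.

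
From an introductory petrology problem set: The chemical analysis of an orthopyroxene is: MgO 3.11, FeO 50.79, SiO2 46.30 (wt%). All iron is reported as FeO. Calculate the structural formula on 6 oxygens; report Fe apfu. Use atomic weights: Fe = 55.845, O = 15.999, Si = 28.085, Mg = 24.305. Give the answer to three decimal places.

1.824 Fe apfu

MgO (M=40.304): mol = 0.07716; Mg = 0.07716, O = 0.07716.
FeO (M=71.844): mol = 0.70695; Fe = 0.70695, O = 0.70695.
SiO2 (M=60.083): mol = 0.77060; Si = 0.77060, O = 1.54120.
ΣO = 2.32531; factor = 6/ΣO = 2.58030.
Fe apfu = 0.70695 × 2.58030 = 1.824.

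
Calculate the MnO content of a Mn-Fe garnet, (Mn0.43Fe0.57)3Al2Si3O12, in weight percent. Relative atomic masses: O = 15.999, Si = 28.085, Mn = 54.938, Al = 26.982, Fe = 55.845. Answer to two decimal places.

M((Mn0.43Fe0.57)3Al2Si3O12) = 496.572 g/mol; M(MnO) = 70.937 g/mol.
Moles MnO per formula unit = 1.29 Mn ÷ 1 = 1.2900.
MnO fraction = (1.2900 × 70.937) / 496.572 = 91.509/496.572 = 0.1843.

18.43 wt%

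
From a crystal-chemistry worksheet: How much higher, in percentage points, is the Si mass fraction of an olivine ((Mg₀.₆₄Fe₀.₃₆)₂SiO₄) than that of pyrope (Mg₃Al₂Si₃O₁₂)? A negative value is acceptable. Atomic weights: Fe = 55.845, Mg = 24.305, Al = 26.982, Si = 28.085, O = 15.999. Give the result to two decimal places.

Si in (Mg₀.₆₄Fe₀.₃₆)₂SiO₄: molar mass 163.400 g/mol; 1×28.085 = 28.085 g → 17.19 wt%.
Si in Mg₃Al₂Si₃O₁₂: molar mass 403.122 g/mol; 3×28.085 = 84.255 g → 20.90 wt%.
Difference = 17.19 − 20.90 = -3.71 percentage points.

-3.71 percentage points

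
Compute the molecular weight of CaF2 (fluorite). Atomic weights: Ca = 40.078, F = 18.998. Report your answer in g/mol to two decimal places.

78.07 g/mol

Ca: 1 × 40.078 = 40.0780
F: 2 × 18.998 = 37.9960
Summing the contributions gives the formula mass.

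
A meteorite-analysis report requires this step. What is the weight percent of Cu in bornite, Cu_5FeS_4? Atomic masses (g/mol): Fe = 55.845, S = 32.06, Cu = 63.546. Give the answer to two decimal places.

Formula mass = 5×63.546 + 1×55.845 + 4×32.06 = 501.815 g/mol, of which 317.730 g is Cu.
So Cu makes up 317.730/501.815 = 0.6332 of the mass, i.e. 63.32%.

63.32 wt%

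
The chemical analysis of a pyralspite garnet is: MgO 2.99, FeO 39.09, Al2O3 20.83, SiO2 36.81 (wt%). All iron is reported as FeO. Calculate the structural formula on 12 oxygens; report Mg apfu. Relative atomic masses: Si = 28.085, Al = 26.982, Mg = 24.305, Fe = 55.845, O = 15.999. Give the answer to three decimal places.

MgO (M=40.304): mol = 0.07419; Mg = 0.07419, O = 0.07419.
FeO (M=71.844): mol = 0.54410; Fe = 0.54410, O = 0.54410.
Al2O3 (M=101.961): mol = 0.20429; Al = 0.40858, O = 0.61287.
SiO2 (M=60.083): mol = 0.61265; Si = 0.61265, O = 1.22530.
ΣO = 2.45646; factor = 12/ΣO = 4.88508.
Mg apfu = 0.07419 × 4.88508 = 0.362.

0.362 Mg apfu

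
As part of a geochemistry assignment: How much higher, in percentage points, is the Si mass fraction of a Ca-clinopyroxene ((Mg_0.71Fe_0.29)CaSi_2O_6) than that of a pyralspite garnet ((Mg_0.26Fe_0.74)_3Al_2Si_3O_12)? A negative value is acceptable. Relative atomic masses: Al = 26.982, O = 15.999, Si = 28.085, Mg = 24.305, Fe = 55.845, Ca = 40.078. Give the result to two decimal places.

7.08 percentage points

M((Mg_0.71Fe_0.29)CaSi_2O_6) = 225.694 g/mol, so wt% Si = 56.170/225.694 × 100 = 24.89%.
M((Mg_0.26Fe_0.74)_3Al_2Si_3O_12) = 473.141 g/mol, so wt% Si = 84.255/473.141 × 100 = 17.81%.
24.89 − 17.81 = 7.08 pp.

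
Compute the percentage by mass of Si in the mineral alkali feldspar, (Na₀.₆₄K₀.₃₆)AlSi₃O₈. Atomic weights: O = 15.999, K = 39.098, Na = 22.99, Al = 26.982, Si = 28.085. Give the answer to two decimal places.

Formula mass = 0.64*22.99 + 0.36*39.098 + 1*26.982 + 3*28.085 + 8*15.999 = 268.018 g/mol, of which 84.255 g is Si.
So Si makes up 84.255/268.018 = 0.3144 of the mass, i.e. 31.44%.

31.44 mass %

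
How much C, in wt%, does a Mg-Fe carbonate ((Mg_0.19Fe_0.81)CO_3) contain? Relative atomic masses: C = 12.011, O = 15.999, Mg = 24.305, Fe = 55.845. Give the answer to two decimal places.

Molar mass of (Mg_0.19Fe_0.81)CO_3: 0.19·24.305 + 0.81·55.845 + 1·12.011 + 3·15.999 = 109.860 g/mol.
Mass of C per formula unit: 1 × 12.011 = 12.011 g.
Weight fraction C = 12.011 / 109.860 = 0.1093.

10.93 wt%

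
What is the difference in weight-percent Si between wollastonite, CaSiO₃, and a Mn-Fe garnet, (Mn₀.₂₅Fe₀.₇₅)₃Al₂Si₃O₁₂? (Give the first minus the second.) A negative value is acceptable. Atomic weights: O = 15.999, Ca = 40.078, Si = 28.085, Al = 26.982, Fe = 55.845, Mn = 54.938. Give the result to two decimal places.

7.23 percentage points

M(CaSiO₃) = 116.160 g/mol, so wt% Si = 28.085/116.160 × 100 = 24.18%.
M((Mn₀.₂₅Fe₀.₇₅)₃Al₂Si₃O₁₂) = 497.062 g/mol, so wt% Si = 84.255/497.062 × 100 = 16.95%.
24.18 − 16.95 = 7.23 pp.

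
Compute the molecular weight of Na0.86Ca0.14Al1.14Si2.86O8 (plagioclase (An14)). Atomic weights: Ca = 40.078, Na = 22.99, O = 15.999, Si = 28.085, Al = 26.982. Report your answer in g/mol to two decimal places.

The formula mass is the sum 0.86*22.99 + 0.14*40.078 + 1.14*26.982 + 2.86*28.085 + 8*15.999.

264.46 g/mol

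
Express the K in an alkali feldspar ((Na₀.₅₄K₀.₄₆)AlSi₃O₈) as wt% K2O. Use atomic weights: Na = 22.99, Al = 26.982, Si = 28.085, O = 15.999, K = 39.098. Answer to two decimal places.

M((Na₀.₅₄K₀.₄₆)AlSi₃O₈) = 269.629 g/mol; M(K2O) = 94.195 g/mol.
Moles K2O per formula unit = 0.46 K ÷ 2 = 0.2300.
K2O fraction = (0.2300 × 94.195) / 269.629 = 21.665/269.629 = 0.0804.

8.04 wt%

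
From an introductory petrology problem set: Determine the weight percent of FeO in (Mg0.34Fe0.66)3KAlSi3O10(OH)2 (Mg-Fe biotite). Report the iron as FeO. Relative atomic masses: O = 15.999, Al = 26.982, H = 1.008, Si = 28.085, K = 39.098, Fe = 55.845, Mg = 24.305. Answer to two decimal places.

29.65 wt%

Formula mass = 479.703 g/mol.
1.98 Fe → 1.9800 mol FeO per formula unit; M(FeO) = 71.844, so FeO mass = 142.251 g.
142.251/479.703 × 100 = 29.65 wt%.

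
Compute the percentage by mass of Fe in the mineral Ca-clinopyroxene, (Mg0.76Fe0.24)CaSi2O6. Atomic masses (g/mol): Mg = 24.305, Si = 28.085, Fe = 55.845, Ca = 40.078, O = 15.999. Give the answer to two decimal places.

5.98 weight percent

M((Mg0.76Fe0.24)CaSi2O6) = 224.117 g/mol.
Fe contributes 0.24 × 55.845 = 13.403 g per mole.
13.403/224.117 = 0.0598 → 5.98%.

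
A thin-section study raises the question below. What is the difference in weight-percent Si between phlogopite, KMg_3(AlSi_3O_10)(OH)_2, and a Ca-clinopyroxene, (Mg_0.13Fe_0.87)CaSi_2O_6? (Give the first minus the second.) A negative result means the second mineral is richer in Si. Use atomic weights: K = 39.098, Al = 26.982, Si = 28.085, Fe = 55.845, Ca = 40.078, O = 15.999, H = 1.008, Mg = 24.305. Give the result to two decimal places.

First mineral: 84.255 g Si in 417.254 g formula = 20.19 wt% Si.
Second mineral: 56.170 g Si in 243.987 g formula = 23.02 wt% Si.
20.19% − 23.02% gives a difference of -2.83 percentage points.

-2.83 percentage points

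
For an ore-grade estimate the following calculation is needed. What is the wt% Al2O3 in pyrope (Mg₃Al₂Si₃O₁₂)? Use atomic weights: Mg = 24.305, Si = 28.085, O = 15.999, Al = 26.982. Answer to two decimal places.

25.29 wt%

Formula mass = 403.122 g/mol.
2 Al → 1.0000 mol Al2O3 per formula unit; M(Al2O3) = 101.961, so Al2O3 mass = 101.961 g.
101.961/403.122 × 100 = 25.29 wt%.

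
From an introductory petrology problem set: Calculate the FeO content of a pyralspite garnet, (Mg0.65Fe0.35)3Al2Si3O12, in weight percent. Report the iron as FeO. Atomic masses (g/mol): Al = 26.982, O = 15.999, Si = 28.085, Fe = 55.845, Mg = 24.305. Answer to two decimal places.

Molar mass of (Mg0.65Fe0.35)3Al2Si3O12 = 1.95*24.305 + 1.05*55.845 + 2*26.982 + 3*28.085 + 12*15.999 = 436.239 g/mol.
Each formula unit contains 1.05 Fe, equivalent to 1.05/1 = 1.0500 mol FeO.
M(FeO) = 1×55.845 + 1×15.999 = 71.844 g/mol.
Mass of FeO per formula unit = 1.0500 × 71.844 = 75.436 g.
FeO wt% = 75.436 / 436.239 × 100 = 17.29%.

17.29 wt%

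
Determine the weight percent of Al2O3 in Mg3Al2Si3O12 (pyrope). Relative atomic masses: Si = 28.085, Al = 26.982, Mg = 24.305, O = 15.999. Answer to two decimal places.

M(Mg3Al2Si3O12) = 403.122 g/mol; M(Al2O3) = 101.961 g/mol.
Moles Al2O3 per formula unit = 2 Al ÷ 2 = 1.0000.
Al2O3 fraction = (1.0000 × 101.961) / 403.122 = 101.961/403.122 = 0.2529.

25.29 wt%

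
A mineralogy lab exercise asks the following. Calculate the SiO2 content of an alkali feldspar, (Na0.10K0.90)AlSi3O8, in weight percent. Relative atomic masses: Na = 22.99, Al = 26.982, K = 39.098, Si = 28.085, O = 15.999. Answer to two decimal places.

65.14 wt%

Formula mass = 276.716 g/mol.
3 Si → 3.0000 mol SiO2 per formula unit; M(SiO2) = 60.083, so SiO2 mass = 180.249 g.
180.249/276.716 × 100 = 65.14 wt%.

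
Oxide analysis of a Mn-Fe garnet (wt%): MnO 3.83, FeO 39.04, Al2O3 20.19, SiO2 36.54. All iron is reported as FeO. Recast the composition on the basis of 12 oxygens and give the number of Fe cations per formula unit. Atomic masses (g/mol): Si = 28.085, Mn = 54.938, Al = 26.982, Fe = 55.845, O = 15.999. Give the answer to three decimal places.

2.708 Fe apfu

MnO: 3.83/70.937 = 0.05399 mol → 0.05399 mol Mn, 0.05399 mol O.
FeO: 39.04/71.844 = 0.54340 mol → 0.54340 mol Fe, 0.54340 mol O.
Al2O3: 20.19/101.961 = 0.19802 mol → 0.39604 mol Al, 0.59406 mol O.
SiO2: 36.54/60.083 = 0.60816 mol → 0.60816 mol Si, 1.21632 mol O.
Total oxygen = 2.40777 mol. Normalization factor = 12/2.40777 = 4.98386.
Fe per 12 O = 0.54340 × 4.98386 = 2.708.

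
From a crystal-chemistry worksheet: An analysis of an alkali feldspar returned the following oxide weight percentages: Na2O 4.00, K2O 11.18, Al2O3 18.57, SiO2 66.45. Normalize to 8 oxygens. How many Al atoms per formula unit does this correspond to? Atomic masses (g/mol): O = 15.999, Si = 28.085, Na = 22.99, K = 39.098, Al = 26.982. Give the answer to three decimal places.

Na2O (M=61.979): mol = 0.06454; Na = 0.12908, O = 0.06454.
K2O (M=94.195): mol = 0.11869; K = 0.23738, O = 0.11869.
Al2O3 (M=101.961): mol = 0.18213; Al = 0.36426, O = 0.54639.
SiO2 (M=60.083): mol = 1.10597; Si = 1.10597, O = 2.21194.
ΣO = 2.94156; factor = 8/ΣO = 2.71965.
Al apfu = 0.36426 × 2.71965 = 0.991.

0.991 Al apfu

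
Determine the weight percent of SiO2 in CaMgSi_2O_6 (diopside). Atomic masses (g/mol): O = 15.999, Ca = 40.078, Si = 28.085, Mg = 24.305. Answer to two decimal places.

Formula mass = 216.547 g/mol.
2 Si → 2.0000 mol SiO2 per formula unit; M(SiO2) = 60.083, so SiO2 mass = 120.166 g.
120.166/216.547 × 100 = 55.49 wt%.

55.49 wt%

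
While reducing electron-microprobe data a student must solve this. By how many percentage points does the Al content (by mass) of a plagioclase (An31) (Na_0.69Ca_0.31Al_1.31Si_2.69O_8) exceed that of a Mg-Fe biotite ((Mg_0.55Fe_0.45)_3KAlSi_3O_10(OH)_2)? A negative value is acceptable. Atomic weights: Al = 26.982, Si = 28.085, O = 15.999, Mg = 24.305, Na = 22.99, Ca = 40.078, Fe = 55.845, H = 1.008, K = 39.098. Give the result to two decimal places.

7.36 percentage points

M(Na_0.69Ca_0.31Al_1.31Si_2.69O_8) = 267.174 g/mol, so wt% Al = 35.346/267.174 × 100 = 13.23%.
M((Mg_0.55Fe_0.45)_3KAlSi_3O_10(OH)_2) = 459.833 g/mol, so wt% Al = 26.982/459.833 × 100 = 5.87%.
13.23 − 5.87 = 7.36 pp.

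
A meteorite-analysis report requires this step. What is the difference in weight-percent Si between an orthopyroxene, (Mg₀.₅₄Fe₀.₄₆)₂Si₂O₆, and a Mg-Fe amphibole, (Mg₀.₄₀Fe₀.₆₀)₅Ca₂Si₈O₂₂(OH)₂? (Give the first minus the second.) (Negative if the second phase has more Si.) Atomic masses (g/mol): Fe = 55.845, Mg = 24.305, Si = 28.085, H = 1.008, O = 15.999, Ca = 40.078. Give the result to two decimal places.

-0.33 percentage points

Si in (Mg₀.₅₄Fe₀.₄₆)₂Si₂O₆: molar mass 229.791 g/mol; 2×28.085 = 56.170 g → 24.44 wt%.
Si in (Mg₀.₄₀Fe₀.₆₀)₅Ca₂Si₈O₂₂(OH)₂: molar mass 906.973 g/mol; 8×28.085 = 224.680 g → 24.77 wt%.
Difference = 24.44 − 24.77 = -0.33 percentage points.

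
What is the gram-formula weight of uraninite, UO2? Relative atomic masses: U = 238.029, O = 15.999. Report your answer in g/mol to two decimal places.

The formula mass is the sum 1(238.029) + 2(15.999).

270.03 g/mol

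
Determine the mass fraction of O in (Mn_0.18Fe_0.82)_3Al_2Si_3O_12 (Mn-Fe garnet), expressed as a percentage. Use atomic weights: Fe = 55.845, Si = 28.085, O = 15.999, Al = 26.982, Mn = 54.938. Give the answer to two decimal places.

M((Mn_0.18Fe_0.82)_3Al_2Si_3O_12) = 497.252 g/mol.
O contributes 12 × 15.999 = 191.988 g per mole.
191.988/497.252 = 0.3861 → 38.61%.

38.61 weight percent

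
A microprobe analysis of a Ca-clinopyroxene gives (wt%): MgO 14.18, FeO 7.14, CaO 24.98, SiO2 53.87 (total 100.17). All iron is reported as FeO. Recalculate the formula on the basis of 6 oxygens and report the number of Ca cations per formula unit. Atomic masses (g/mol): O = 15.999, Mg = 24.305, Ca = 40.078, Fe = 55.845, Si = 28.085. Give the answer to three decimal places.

0.994 Ca apfu

MgO (M=40.304): mol = 0.35183; Mg = 0.35183, O = 0.35183.
FeO (M=71.844): mol = 0.09938; Fe = 0.09938, O = 0.09938.
CaO (M=56.077): mol = 0.44546; Ca = 0.44546, O = 0.44546.
SiO2 (M=60.083): mol = 0.89659; Si = 0.89659, O = 1.79318.
ΣO = 2.68985; factor = 6/ΣO = 2.23061.
Ca apfu = 0.44546 × 2.23061 = 0.994.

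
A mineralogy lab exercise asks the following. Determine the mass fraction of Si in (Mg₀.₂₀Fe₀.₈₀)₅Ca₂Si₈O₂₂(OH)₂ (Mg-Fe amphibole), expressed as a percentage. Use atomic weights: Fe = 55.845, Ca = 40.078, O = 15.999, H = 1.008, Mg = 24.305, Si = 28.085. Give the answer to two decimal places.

Formula mass = 1×24.305 + 4×55.845 + 2×40.078 + 8×28.085 + 24×15.999 + 2×1.008 = 938.513 g/mol, of which 224.680 g is Si.
So Si makes up 224.680/938.513 = 0.2394 of the mass, i.e. 23.94%.

23.94 weight percent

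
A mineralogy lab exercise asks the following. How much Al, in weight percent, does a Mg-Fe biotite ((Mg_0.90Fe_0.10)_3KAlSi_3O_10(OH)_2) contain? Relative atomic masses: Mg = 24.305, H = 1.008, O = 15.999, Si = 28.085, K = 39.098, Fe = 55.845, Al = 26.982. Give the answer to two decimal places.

Molar mass of (Mg_0.90Fe_0.10)_3KAlSi_3O_10(OH)_2: 2.70·24.305 + 0.30·55.845 + 1·39.098 + 1·26.982 + 3·28.085 + 12·15.999 + 2·1.008 = 426.716 g/mol.
Mass of Al per formula unit: 1 × 26.982 = 26.982 g.
Weight fraction Al = 26.982 / 426.716 = 0.0632.

6.32 weight percent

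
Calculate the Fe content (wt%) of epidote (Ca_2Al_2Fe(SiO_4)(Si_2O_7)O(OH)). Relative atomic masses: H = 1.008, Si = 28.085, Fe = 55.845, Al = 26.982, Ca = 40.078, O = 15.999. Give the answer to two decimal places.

11.56 wt%

Molar mass of Ca_2Al_2Fe(SiO_4)(Si_2O_7)O(OH): 2*40.078 + 2*26.982 + 1*55.845 + 3*28.085 + 13*15.999 + 1*1.008 = 483.215 g/mol.
Mass of Fe per formula unit: 1 × 55.845 = 55.845 g.
Weight fraction Fe = 55.845 / 483.215 = 0.1156.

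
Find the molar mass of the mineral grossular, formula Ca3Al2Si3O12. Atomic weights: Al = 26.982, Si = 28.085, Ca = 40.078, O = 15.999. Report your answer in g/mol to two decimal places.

The formula mass is the sum 3×40.078 + 2×26.982 + 3×28.085 + 12×15.999.

450.44 g/mol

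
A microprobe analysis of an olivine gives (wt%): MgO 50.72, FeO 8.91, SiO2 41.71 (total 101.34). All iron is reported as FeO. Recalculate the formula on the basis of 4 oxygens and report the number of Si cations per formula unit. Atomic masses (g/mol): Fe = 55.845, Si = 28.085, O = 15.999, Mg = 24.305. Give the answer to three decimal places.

1.002 Si apfu

MgO (M=40.304): mol = 1.25844; Mg = 1.25844, O = 1.25844.
FeO (M=71.844): mol = 0.12402; Fe = 0.12402, O = 0.12402.
SiO2 (M=60.083): mol = 0.69421; Si = 0.69421, O = 1.38842.
ΣO = 2.77088; factor = 4/ΣO = 1.44358.
Si apfu = 0.69421 × 1.44358 = 1.002.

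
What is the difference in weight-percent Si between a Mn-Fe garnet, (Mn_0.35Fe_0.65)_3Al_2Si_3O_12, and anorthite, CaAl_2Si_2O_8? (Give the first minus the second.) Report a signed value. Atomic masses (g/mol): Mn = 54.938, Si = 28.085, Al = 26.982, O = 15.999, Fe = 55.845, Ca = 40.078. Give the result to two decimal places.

-3.23 percentage points

Si in (Mn_0.35Fe_0.65)_3Al_2Si_3O_12: molar mass 496.790 g/mol; 3×28.085 = 84.255 g → 16.96 wt%.
Si in CaAl_2Si_2O_8: molar mass 278.204 g/mol; 2×28.085 = 56.170 g → 20.19 wt%.
Difference = 16.96 − 20.19 = -3.23 percentage points.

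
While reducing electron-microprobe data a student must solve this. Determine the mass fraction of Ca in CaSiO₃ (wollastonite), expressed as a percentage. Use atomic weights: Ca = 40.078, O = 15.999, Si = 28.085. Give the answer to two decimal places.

34.50 mass %

Formula mass = 1×40.078 + 1×28.085 + 3×15.999 = 116.160 g/mol, of which 40.078 g is Ca.
So Ca makes up 40.078/116.160 = 0.3450 of the mass, i.e. 34.50%.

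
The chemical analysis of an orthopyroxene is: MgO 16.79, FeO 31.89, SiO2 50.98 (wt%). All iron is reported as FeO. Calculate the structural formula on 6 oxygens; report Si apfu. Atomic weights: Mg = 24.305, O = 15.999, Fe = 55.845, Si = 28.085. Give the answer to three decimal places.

MgO: 16.79/40.304 = 0.41658 mol → 0.41658 mol Mg, 0.41658 mol O.
FeO: 31.89/71.844 = 0.44388 mol → 0.44388 mol Fe, 0.44388 mol O.
SiO2: 50.98/60.083 = 0.84849 mol → 0.84849 mol Si, 1.69698 mol O.
Total oxygen = 2.55744 mol. Normalization factor = 6/2.55744 = 2.34610.
Si per 6 O = 0.84849 × 2.34610 = 1.991.

1.991 Si apfu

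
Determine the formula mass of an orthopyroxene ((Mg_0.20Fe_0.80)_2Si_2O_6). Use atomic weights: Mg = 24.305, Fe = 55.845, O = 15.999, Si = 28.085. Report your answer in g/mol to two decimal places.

Mg: 0.40 × 24.305 = 9.7220
Fe: 1.60 × 55.845 = 89.3520
Si: 2 × 28.085 = 56.1700
O: 6 × 15.999 = 95.9940
Summing the contributions gives the formula mass.

251.24 g/mol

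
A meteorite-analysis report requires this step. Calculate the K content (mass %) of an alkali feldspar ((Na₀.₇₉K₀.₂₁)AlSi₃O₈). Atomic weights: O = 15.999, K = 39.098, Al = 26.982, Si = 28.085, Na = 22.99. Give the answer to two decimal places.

M((Na₀.₇₉K₀.₂₁)AlSi₃O₈) = 265.602 g/mol.
K contributes 0.21 × 39.098 = 8.211 g per mole.
8.211/265.602 = 0.0309 → 3.09%.

3.09 mass %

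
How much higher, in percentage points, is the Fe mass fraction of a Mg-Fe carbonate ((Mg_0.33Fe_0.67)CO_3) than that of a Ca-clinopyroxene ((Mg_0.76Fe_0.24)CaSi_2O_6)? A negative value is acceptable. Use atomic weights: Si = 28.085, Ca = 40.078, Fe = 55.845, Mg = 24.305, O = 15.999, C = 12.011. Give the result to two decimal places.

M((Mg_0.33Fe_0.67)CO_3) = 105.445 g/mol, so wt% Fe = 37.416/105.445 × 100 = 35.48%.
M((Mg_0.76Fe_0.24)CaSi_2O_6) = 224.117 g/mol, so wt% Fe = 13.403/224.117 × 100 = 5.98%.
35.48 − 5.98 = 29.50 pp.

29.50 percentage points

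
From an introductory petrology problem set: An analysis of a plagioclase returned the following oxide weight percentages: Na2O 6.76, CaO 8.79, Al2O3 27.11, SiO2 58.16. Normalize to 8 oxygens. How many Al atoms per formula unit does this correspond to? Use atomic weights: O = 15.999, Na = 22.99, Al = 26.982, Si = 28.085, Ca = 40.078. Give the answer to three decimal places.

1.418 Al apfu

Na2O: 6.76/61.979 = 0.10907 mol → 0.21814 mol Na, 0.10907 mol O.
CaO: 8.79/56.077 = 0.15675 mol → 0.15675 mol Ca, 0.15675 mol O.
Al2O3: 27.11/101.961 = 0.26589 mol → 0.53178 mol Al, 0.79767 mol O.
SiO2: 58.16/60.083 = 0.96799 mol → 0.96799 mol Si, 1.93598 mol O.
Total oxygen = 2.99947 mol. Normalization factor = 8/2.99947 = 2.66714.
Al per 8 O = 0.53178 × 2.66714 = 1.418.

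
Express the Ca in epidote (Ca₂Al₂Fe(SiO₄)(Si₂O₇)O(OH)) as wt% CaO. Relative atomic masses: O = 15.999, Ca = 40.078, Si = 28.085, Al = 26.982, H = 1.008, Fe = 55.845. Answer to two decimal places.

Molar mass of Ca₂Al₂Fe(SiO₄)(Si₂O₇)O(OH) = 2·40.078 + 2·26.982 + 1·55.845 + 3·28.085 + 13·15.999 + 1·1.008 = 483.215 g/mol.
Each formula unit contains 2 Ca, equivalent to 2/1 = 2.0000 mol CaO.
M(CaO) = 1×40.078 + 1×15.999 = 56.077 g/mol.
Mass of CaO per formula unit = 2.0000 × 56.077 = 112.154 g.
CaO wt% = 112.154 / 483.215 × 100 = 23.21%.

23.21 wt%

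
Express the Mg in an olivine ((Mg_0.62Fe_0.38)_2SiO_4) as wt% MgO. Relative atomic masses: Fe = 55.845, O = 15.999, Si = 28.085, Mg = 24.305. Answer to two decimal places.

M((Mg_0.62Fe_0.38)_2SiO_4) = 164.661 g/mol; M(MgO) = 40.304 g/mol.
Moles MgO per formula unit = 1.24 Mg ÷ 1 = 1.2400.
MgO fraction = (1.2400 × 40.304) / 164.661 = 49.977/164.661 = 0.3035.

30.35 wt%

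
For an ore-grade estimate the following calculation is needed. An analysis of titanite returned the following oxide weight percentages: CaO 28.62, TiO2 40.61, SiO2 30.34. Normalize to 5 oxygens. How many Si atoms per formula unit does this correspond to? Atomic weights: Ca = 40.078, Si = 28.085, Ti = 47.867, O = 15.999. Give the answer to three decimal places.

0.995 Si apfu

28.62 wt% CaO ÷ 56.077 g/mol = 0.51037 mol, giving 0.51037 Ca and 0.51037 O.
40.61 wt% TiO2 ÷ 79.865 g/mol = 0.50848 mol, giving 0.50848 Ti and 1.01696 O.
30.34 wt% SiO2 ÷ 60.083 g/mol = 0.50497 mol, giving 0.50497 Si and 1.00994 O.
Oxygen sums to 2.53727; scaling by 5/2.53727 = 1.97062 puts the formula on 5 O.
Si: 0.50497 × 1.97062 = 0.995 atoms per formula unit.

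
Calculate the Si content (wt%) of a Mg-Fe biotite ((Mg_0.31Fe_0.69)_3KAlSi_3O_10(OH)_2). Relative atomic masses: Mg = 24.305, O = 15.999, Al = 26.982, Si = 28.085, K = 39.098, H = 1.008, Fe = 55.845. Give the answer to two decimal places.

M((Mg_0.31Fe_0.69)_3KAlSi_3O_10(OH)_2) = 482.542 g/mol.
Si contributes 3 × 28.085 = 84.255 g per mole.
84.255/482.542 = 0.1746 → 17.46%.

17.46 wt%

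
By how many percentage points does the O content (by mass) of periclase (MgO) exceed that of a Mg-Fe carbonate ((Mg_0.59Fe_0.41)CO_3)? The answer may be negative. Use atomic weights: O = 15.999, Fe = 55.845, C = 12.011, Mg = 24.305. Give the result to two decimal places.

-9.66 percentage points

O in MgO: molar mass 40.304 g/mol; 1×15.999 = 15.999 g → 39.70 wt%.
O in (Mg_0.59Fe_0.41)CO_3: molar mass 97.244 g/mol; 3×15.999 = 47.997 g → 49.36 wt%.
Difference = 39.70 − 49.36 = -9.66 percentage points.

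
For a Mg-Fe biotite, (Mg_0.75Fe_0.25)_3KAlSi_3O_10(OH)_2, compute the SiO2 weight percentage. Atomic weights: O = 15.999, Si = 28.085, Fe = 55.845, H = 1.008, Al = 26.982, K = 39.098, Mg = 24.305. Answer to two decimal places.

Molar mass of (Mg_0.75Fe_0.25)_3KAlSi_3O_10(OH)_2 = 2.25×24.305 + 0.75×55.845 + 1×39.098 + 1×26.982 + 3×28.085 + 12×15.999 + 2×1.008 = 440.909 g/mol.
Each formula unit contains 3 Si, equivalent to 3/1 = 3.0000 mol SiO2.
M(SiO2) = 1×28.085 + 2×15.999 = 60.083 g/mol.
Mass of SiO2 per formula unit = 3.0000 × 60.083 = 180.249 g.
SiO2 wt% = 180.249 / 440.909 × 100 = 40.88%.

40.88 wt%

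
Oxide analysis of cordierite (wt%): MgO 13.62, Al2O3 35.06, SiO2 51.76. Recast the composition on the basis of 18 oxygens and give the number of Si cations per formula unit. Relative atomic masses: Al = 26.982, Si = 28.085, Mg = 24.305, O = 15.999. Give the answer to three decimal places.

5.014 Si apfu

13.62 wt% MgO ÷ 40.304 g/mol = 0.33793 mol, giving 0.33793 Mg and 0.33793 O.
35.06 wt% Al2O3 ÷ 101.961 g/mol = 0.34386 mol, giving 0.68772 Al and 1.03158 O.
51.76 wt% SiO2 ÷ 60.083 g/mol = 0.86147 mol, giving 0.86147 Si and 1.72294 O.
Oxygen sums to 3.09245; scaling by 18/3.09245 = 5.82063 puts the formula on 18 O.
Si: 0.86147 × 5.82063 = 5.014 atoms per formula unit.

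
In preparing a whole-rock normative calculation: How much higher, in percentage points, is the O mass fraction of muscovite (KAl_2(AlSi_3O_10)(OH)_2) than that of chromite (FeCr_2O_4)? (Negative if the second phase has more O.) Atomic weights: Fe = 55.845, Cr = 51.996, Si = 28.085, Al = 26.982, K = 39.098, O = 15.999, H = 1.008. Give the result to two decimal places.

First mineral: 191.988 g O in 398.303 g formula = 48.20 wt% O.
Second mineral: 63.996 g O in 223.833 g formula = 28.59 wt% O.
48.20% − 28.59% gives a difference of 19.61 percentage points.

19.61 percentage points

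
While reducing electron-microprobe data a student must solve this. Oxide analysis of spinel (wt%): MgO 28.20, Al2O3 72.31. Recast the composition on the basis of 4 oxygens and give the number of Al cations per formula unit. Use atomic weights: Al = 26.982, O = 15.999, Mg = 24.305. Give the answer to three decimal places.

2.007 Al apfu

MgO: 28.20/40.304 = 0.69968 mol → 0.69968 mol Mg, 0.69968 mol O.
Al2O3: 72.31/101.961 = 0.70919 mol → 1.41838 mol Al, 2.12757 mol O.
Total oxygen = 2.82725 mol. Normalization factor = 4/2.82725 = 1.41480.
Al per 4 O = 1.41838 × 1.41480 = 2.007.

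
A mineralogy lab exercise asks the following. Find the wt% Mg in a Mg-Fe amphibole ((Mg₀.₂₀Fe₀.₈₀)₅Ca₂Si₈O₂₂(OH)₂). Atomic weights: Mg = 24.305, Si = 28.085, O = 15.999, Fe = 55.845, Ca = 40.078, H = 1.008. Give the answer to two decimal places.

2.59 wt%

M((Mg₀.₂₀Fe₀.₈₀)₅Ca₂Si₈O₂₂(OH)₂) = 938.513 g/mol.
Mg contributes 1 × 24.305 = 24.305 g per mole.
24.305/938.513 = 0.0259 → 2.59%.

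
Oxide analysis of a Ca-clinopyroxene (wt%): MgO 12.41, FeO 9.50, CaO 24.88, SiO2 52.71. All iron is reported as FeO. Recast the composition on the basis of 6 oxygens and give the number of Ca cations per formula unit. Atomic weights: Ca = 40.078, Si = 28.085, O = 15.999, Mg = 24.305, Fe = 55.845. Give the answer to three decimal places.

MgO: 12.41/40.304 = 0.30791 mol → 0.30791 mol Mg, 0.30791 mol O.
FeO: 9.50/71.844 = 0.13223 mol → 0.13223 mol Fe, 0.13223 mol O.
CaO: 24.88/56.077 = 0.44368 mol → 0.44368 mol Ca, 0.44368 mol O.
SiO2: 52.71/60.083 = 0.87729 mol → 0.87729 mol Si, 1.75458 mol O.
Total oxygen = 2.63840 mol. Normalization factor = 6/2.63840 = 2.27411.
Ca per 6 O = 0.44368 × 2.27411 = 1.009.

1.009 Ca apfu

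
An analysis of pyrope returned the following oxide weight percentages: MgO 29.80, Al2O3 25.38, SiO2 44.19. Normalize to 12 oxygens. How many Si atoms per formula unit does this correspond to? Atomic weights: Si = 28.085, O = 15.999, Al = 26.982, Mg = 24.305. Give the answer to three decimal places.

2.985 Si apfu

MgO: 29.80/40.304 = 0.73938 mol → 0.73938 mol Mg, 0.73938 mol O.
Al2O3: 25.38/101.961 = 0.24892 mol → 0.49784 mol Al, 0.74676 mol O.
SiO2: 44.19/60.083 = 0.73548 mol → 0.73548 mol Si, 1.47096 mol O.
Total oxygen = 2.95710 mol. Normalization factor = 12/2.95710 = 4.05803.
Si per 12 O = 0.73548 × 4.05803 = 2.985.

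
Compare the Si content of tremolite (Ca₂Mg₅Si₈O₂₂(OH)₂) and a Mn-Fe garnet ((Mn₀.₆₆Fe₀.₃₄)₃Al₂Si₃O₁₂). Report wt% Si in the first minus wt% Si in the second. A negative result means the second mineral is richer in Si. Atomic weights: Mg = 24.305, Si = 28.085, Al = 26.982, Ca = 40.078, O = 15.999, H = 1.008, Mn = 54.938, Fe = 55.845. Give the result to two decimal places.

Si in Ca₂Mg₅Si₈O₂₂(OH)₂: molar mass 812.353 g/mol; 8×28.085 = 224.680 g → 27.66 wt%.
Si in (Mn₀.₆₆Fe₀.₃₄)₃Al₂Si₃O₁₂: molar mass 495.946 g/mol; 3×28.085 = 84.255 g → 16.99 wt%.
Difference = 27.66 − 16.99 = 10.67 percentage points.

10.67 percentage points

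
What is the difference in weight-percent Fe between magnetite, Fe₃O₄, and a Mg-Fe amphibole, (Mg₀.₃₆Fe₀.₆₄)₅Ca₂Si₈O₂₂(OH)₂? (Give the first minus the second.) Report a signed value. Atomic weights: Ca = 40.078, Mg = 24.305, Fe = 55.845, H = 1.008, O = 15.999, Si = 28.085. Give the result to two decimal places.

Fe in Fe₃O₄: molar mass 231.531 g/mol; 3×55.845 = 167.535 g → 72.36 wt%.
Fe in (Mg₀.₃₆Fe₀.₆₄)₅Ca₂Si₈O₂₂(OH)₂: molar mass 913.281 g/mol; 3.20×55.845 = 178.704 g → 19.57 wt%.
Difference = 72.36 − 19.57 = 52.79 percentage points.

52.79 percentage points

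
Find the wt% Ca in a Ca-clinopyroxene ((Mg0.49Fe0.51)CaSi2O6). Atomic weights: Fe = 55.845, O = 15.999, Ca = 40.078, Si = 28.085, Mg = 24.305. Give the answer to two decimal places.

Molar mass of (Mg0.49Fe0.51)CaSi2O6: 0.49*24.305 + 0.51*55.845 + 1*40.078 + 2*28.085 + 6*15.999 = 232.632 g/mol.
Mass of Ca per formula unit: 1 × 40.078 = 40.078 g.
Weight fraction Ca = 40.078 / 232.632 = 0.1723.

17.23 wt%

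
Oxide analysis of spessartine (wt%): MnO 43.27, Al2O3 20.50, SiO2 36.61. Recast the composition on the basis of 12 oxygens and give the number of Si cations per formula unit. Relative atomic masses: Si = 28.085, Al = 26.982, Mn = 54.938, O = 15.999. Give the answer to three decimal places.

3.007 Si apfu

MnO (M=70.937): mol = 0.60998; Mn = 0.60998, O = 0.60998.
Al2O3 (M=101.961): mol = 0.20106; Al = 0.40212, O = 0.60318.
SiO2 (M=60.083): mol = 0.60932; Si = 0.60932, O = 1.21864.
ΣO = 2.43180; factor = 12/ΣO = 4.93462.
Si apfu = 0.60932 × 4.93462 = 3.007.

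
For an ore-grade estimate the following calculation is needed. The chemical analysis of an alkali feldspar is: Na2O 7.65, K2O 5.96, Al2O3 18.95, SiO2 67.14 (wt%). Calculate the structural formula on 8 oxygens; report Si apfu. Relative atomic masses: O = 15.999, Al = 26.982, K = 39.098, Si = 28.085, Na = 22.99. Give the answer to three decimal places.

3.001 Si apfu

Na2O (M=61.979): mol = 0.12343; Na = 0.24686, O = 0.12343.
K2O (M=94.195): mol = 0.06327; K = 0.12654, O = 0.06327.
Al2O3 (M=101.961): mol = 0.18586; Al = 0.37172, O = 0.55758.
SiO2 (M=60.083): mol = 1.11745; Si = 1.11745, O = 2.23490.
ΣO = 2.97918; factor = 8/ΣO = 2.68530.
Si apfu = 1.11745 × 2.68530 = 3.001.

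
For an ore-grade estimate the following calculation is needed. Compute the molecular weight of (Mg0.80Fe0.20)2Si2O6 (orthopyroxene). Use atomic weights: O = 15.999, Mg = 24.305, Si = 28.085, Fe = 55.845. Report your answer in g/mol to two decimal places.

213.39 g/mol

Mg: 1.60 × 24.305 = 38.8880
Fe: 0.40 × 55.845 = 22.3380
Si: 2 × 28.085 = 56.1700
O: 6 × 15.999 = 95.9940
Summing the contributions gives the formula mass.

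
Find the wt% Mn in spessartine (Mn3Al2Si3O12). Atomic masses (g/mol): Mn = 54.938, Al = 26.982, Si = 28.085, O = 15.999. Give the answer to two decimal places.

M(Mn3Al2Si3O12) = 495.021 g/mol.
Mn contributes 3 × 54.938 = 164.814 g per mole.
164.814/495.021 = 0.3329 → 33.29%.

33.29 mass %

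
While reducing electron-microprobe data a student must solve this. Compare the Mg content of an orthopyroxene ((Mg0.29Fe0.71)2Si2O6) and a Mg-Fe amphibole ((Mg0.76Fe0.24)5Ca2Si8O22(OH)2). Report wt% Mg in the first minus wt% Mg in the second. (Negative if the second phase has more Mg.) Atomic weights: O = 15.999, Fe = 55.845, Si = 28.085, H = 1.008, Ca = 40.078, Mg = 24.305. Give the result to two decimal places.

-5.12 percentage points

Mg in (Mg0.29Fe0.71)2Si2O6: molar mass 245.561 g/mol; 0.58×24.305 = 14.097 g → 5.74 wt%.
Mg in (Mg0.76Fe0.24)5Ca2Si8O22(OH)2: molar mass 850.201 g/mol; 3.80×24.305 = 92.359 g → 10.86 wt%.
Difference = 5.74 − 10.86 = -5.12 percentage points.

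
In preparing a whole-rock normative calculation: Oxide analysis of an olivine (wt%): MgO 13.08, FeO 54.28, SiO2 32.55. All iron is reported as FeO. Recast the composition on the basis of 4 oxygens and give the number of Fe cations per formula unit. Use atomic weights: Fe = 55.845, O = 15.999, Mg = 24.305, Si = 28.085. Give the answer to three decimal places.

MgO (M=40.304): mol = 0.32453; Mg = 0.32453, O = 0.32453.
FeO (M=71.844): mol = 0.75553; Fe = 0.75553, O = 0.75553.
SiO2 (M=60.083): mol = 0.54175; Si = 0.54175, O = 1.08350.
ΣO = 2.16356; factor = 4/ΣO = 1.84880.
Fe apfu = 0.75553 × 1.84880 = 1.397.

1.397 Fe apfu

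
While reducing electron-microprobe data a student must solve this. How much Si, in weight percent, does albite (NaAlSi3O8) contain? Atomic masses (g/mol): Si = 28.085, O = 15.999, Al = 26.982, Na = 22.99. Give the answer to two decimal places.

M(NaAlSi3O8) = 262.219 g/mol.
Si contributes 3 × 28.085 = 84.255 g per mole.
84.255/262.219 = 0.3213 → 32.13%.

32.13 weight percent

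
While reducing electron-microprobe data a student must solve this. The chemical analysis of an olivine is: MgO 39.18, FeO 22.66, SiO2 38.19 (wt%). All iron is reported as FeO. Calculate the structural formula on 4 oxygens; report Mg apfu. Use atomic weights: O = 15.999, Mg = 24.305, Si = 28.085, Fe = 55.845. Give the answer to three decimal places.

39.18 wt% MgO ÷ 40.304 g/mol = 0.97211 mol, giving 0.97211 Mg and 0.97211 O.
22.66 wt% FeO ÷ 71.844 g/mol = 0.31541 mol, giving 0.31541 Fe and 0.31541 O.
38.19 wt% SiO2 ÷ 60.083 g/mol = 0.63562 mol, giving 0.63562 Si and 1.27124 O.
Oxygen sums to 2.55876; scaling by 4/2.55876 = 1.56326 puts the formula on 4 O.
Mg: 0.97211 × 1.56326 = 1.520 atoms per formula unit.

1.520 Mg apfu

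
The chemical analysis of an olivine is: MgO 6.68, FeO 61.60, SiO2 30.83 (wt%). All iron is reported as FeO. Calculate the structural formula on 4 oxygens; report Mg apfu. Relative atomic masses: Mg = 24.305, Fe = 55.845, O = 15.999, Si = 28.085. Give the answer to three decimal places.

0.323 Mg apfu

MgO (M=40.304): mol = 0.16574; Mg = 0.16574, O = 0.16574.
FeO (M=71.844): mol = 0.85741; Fe = 0.85741, O = 0.85741.
SiO2 (M=60.083): mol = 0.51312; Si = 0.51312, O = 1.02624.
ΣO = 2.04939; factor = 4/ΣO = 1.95180.
Mg apfu = 0.16574 × 1.95180 = 0.323.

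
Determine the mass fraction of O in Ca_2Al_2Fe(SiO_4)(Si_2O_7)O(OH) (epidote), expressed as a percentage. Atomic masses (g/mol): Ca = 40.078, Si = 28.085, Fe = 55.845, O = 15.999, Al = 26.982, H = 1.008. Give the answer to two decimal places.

43.04 wt%

Formula mass = 2×40.078 + 2×26.982 + 1×55.845 + 3×28.085 + 13×15.999 + 1×1.008 = 483.215 g/mol, of which 207.987 g is O.
So O makes up 207.987/483.215 = 0.4304 of the mass, i.e. 43.04%.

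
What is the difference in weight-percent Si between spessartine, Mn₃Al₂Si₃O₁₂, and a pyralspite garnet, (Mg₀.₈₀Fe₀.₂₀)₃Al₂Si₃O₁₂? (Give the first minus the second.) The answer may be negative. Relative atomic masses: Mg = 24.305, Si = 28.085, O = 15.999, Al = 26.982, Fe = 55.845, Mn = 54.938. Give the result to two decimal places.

-2.94 percentage points

Si in Mn₃Al₂Si₃O₁₂: molar mass 495.021 g/mol; 3×28.085 = 84.255 g → 17.02 wt%.
Si in (Mg₀.₈₀Fe₀.₂₀)₃Al₂Si₃O₁₂: molar mass 422.046 g/mol; 3×28.085 = 84.255 g → 19.96 wt%.
Difference = 17.02 − 19.96 = -2.94 percentage points.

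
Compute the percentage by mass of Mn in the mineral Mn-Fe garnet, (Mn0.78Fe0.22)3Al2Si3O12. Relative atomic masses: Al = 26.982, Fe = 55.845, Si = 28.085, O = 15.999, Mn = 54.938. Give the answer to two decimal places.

Formula mass = 2.34×54.938 + 0.66×55.845 + 2×26.982 + 3×28.085 + 12×15.999 = 495.620 g/mol, of which 128.555 g is Mn.
So Mn makes up 128.555/495.620 = 0.2594 of the mass, i.e. 25.94%.

25.94 weight percent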